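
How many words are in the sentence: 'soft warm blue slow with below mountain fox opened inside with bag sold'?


Counting words by splitting on spaces:
  Word 1: 'soft'
  Word 2: 'warm'
  Word 3: 'blue'
  Word 4: 'slow'
  Word 5: 'with'
  Word 6: 'below'
  Word 7: 'mountain'
  Word 8: 'fox'
  Word 9: 'opened'
  Word 10: 'inside'
  Word 11: 'with'
  Word 12: 'bag'
  Word 13: 'sold'
Total words: 13

13


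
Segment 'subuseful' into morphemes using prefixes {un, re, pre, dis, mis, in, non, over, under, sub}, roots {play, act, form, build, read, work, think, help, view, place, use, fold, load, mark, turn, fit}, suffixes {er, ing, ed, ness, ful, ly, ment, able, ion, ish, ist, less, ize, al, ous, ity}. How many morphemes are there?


Segmenting 'subuseful' against the inventory:
  'sub' -> prefix (morpheme 1)
  'use' -> root (morpheme 2)
  'ful' -> suffix (morpheme 3)
Total morphemes: 3

3


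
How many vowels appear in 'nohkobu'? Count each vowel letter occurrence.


Scanning each character of 'nohkobu':
  Position 1: 'n' -> consonant (running count: 0)
  Position 2: 'o' -> vowel (running count: 1)
  Position 3: 'h' -> consonant (running count: 1)
  Position 4: 'k' -> consonant (running count: 1)
  Position 5: 'o' -> vowel (running count: 2)
  Position 6: 'b' -> consonant (running count: 2)
  Position 7: 'u' -> vowel (running count: 3)
Total vowels: 3

3


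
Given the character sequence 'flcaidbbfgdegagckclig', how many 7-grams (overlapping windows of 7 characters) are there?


String 'flcaidbbfgdegagckclig' has length L = 21.
Number of overlapping n-grams = L - n + 1
Substituting: 21 - 7 + 1 = 15

15


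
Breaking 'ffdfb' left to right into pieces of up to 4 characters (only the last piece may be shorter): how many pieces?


'ffdfb' has 5 characters.
Chunking with max size 4:
  Chunk 1: 'ffdf' (positions 0-3)
  Chunk 2: 'b' (positions 4-4)
Total chunks: ceil(5 / 4) = 2

2


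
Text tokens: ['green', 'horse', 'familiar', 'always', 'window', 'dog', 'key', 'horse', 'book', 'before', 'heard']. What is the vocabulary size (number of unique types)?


Listing all tokens and tracking unique types:
  Token 1: 'green' -> NEW (unique so far: 1)
  Token 2: 'horse' -> NEW (unique so far: 2)
  Token 3: 'familiar' -> NEW (unique so far: 3)
  Token 4: 'always' -> NEW (unique so far: 4)
  Token 5: 'window' -> NEW (unique so far: 5)
  Token 6: 'dog' -> NEW (unique so far: 6)
  Token 7: 'key' -> NEW (unique so far: 7)
  Token 8: 'horse' -> duplicate (unique so far: 7)
  Token 9: 'book' -> NEW (unique so far: 8)
  Token 10: 'before' -> NEW (unique so far: 9)
  Token 11: 'heard' -> NEW (unique so far: 10)
Unique types: ('always', 'before', 'book', 'dog', 'familiar', 'green', 'heard', 'horse', 'key', 'window')
Vocabulary size: 10

10


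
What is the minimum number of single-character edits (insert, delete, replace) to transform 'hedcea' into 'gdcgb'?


Building DP table for s1='hedcea' (len 6) and s2='gdcgb' (len 5):
       g  d  c  g  b
    0  1  2  3  4  5
  h 1  1  2  3  4  5
  e 2  2  2  3  4  5
  d 3  3  2  3  4  5
  c 4  4  3  2  3  4
  e 5  5  4  3  3  4
  a 6  6  5  4  4  4
Edit distance = dp[6][5] = 4

4


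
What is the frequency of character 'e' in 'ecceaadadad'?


Scanning 'ecceaadadad' for 'e':
  Position 0: 'e' -> MATCH (count: 1)
  Position 3: 'e' -> MATCH (count: 2)
Total occurrences of 'e': 2

2


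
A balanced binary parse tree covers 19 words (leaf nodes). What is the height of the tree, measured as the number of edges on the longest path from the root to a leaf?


In a balanced binary tree with n leaves the deepest leaf is ceil(log2(n)) edges below the root.
log2(19) = 4.2479
ceil(4.2479) = 5
height (edges) = 5

5


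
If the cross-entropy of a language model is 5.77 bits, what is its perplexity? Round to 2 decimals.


Perplexity formula: PP = 2^H
H = 5.77
PP = 2^5.77
Decompose: 2^5.77 = 2^5 * 2^0.77
2^5 = 32, 2^0.77 ~ 1.7052698
PP ~ 32 * 1.7052698 = 54.5686336
Rounded to 2 decimals: 54.57

54.57


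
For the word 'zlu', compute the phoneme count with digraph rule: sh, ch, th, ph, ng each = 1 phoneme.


Parsing 'zlu' greedily, digraphs first:
  'z' -> consonant phoneme (phonemes so far: 1)
  'l' -> consonant phoneme (phonemes so far: 2)
  'u' -> vowel phoneme (phonemes so far: 3)
Total phonemes: 3

3


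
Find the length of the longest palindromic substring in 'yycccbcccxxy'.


Scanning 'yycccbcccxxy' for palindromic substrings.
Substring at positions 2-8: 'cccbccc'.
Check: reverse('cccbccc') = 'cccbccc' -> palindrome confirmed.
Neighbouring characters ('y' / 'x') break symmetry, so it cannot extend further.
No longer palindromic substring exists; longest length = 7

7


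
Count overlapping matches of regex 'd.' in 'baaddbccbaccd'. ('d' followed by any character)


Pattern: d. means 'd' followed by any character.
Scanning 'baaddbccbaccd' position-by-position:
  Pos 0: window 'ba' -> no
  Pos 1: window 'aa' -> no
  Pos 2: window 'ad' -> no
  Pos 3: window 'dd' -> MATCH
  Pos 4: window 'db' -> MATCH
  Pos 5: window 'bc' -> no
  Pos 6: window 'cc' -> no
  Pos 7: window 'cb' -> no
  Pos 8: window 'ba' -> no
  Pos 9: window 'ac' -> no
  Pos 10: window 'cc' -> no
  Pos 11: window 'cd' -> no
  Pos 12: window 'd' -> no
Total matches: 2

2


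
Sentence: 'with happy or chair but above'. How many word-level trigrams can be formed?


Word trigrams from [6] words:
  Trigram 1: (with happy or)
  Trigram 2: (happy or chair)
  Trigram 3: (or chair but)
  Trigram 4: (chair but above)
Total word trigrams: 6 - 2 = 4

4


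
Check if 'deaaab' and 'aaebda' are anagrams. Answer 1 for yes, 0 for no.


Sort characters of 'deaaab': 'aaabde'
Sort characters of 'aaebda': 'aaabde'
Sorted forms match -> they ARE anagrams
Result: 1

1


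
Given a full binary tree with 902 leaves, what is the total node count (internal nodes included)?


Leaf nodes (terminals): 902
Internal nodes = n - 1 = 902 - 1 = 901
Total = leaves + internal = 902 + 901 = 1803

1803


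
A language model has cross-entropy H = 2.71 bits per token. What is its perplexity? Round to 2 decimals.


Perplexity formula: PP = 2^H
H = 2.71
PP = 2^2.71
Decompose: 2^2.71 = 2^2 * 2^0.71
2^2 = 4, 2^0.71 ~ 1.6358041
PP ~ 4 * 1.6358041 = 6.5432164
Rounded to 2 decimals: 6.54

6.54


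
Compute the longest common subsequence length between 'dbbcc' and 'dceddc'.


DP table for LCS of 'dbbcc' and 'dceddc':
       d  c  e  d  d  c
    0  0  0  0  0  0  0
  d 0  1  1  1  1  1  1
  b 0  1  1  1  1  1  1
  b 0  1  1  1  1  1  1
  c 0  1  2  2  2  2  2
  c 0  1  2  2  2  2  3
LCS: 'dcc'
LCS length = 3

3


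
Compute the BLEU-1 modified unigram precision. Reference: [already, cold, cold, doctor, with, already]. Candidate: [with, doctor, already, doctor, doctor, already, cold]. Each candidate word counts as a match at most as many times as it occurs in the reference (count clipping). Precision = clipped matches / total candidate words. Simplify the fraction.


Reference word counts: {'already': 2, 'cold': 2, 'doctor': 1, 'with': 1}
Checking each candidate word (with clipping):
  'with' -> in reference (ref count 1, used 1/1) -> match (matches: 1)
  'doctor' -> in reference (ref count 1, used 1/1) -> match (matches: 2)
  'already' -> in reference (ref count 2, used 1/2) -> match (matches: 3)
  'doctor' -> ref count 1 already used up (1/1) -> clipped, no match (matches: 3)
  'doctor' -> ref count 1 already used up (1/1) -> clipped, no match (matches: 3)
  'already' -> in reference (ref count 2, used 2/2) -> match (matches: 4)
  'cold' -> in reference (ref count 2, used 1/2) -> match (matches: 5)
Clipped matches: 5, Candidate length: 7
Precision = 5/7

5/7


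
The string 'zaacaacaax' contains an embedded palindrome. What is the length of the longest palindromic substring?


Scanning 'zaacaacaax' for palindromic substrings.
Substring at positions 1-8: 'aacaacaa'.
Check: reverse('aacaacaa') = 'aacaacaa' -> palindrome confirmed.
Neighbouring characters ('z' / 'x') break symmetry, so it cannot extend further.
No longer palindromic substring exists; longest length = 8

8


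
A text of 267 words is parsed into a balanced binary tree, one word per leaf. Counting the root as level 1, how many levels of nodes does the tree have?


In a balanced binary tree with n leaves the deepest leaf is ceil(log2(n)) edges below the root,
so counting node levels inclusive of root and leaves gives ceil(log2(n)) + 1 levels.
log2(267) = 8.0607
ceil(8.0607) = 9
levels = 9 + 1 = 10

10


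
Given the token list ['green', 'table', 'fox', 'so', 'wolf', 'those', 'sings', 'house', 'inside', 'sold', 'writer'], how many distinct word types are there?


Listing all tokens and tracking unique types:
  Token 1: 'green' -> NEW (unique so far: 1)
  Token 2: 'table' -> NEW (unique so far: 2)
  Token 3: 'fox' -> NEW (unique so far: 3)
  Token 4: 'so' -> NEW (unique so far: 4)
  Token 5: 'wolf' -> NEW (unique so far: 5)
  Token 6: 'those' -> NEW (unique so far: 6)
  Token 7: 'sings' -> NEW (unique so far: 7)
  Token 8: 'house' -> NEW (unique so far: 8)
  Token 9: 'inside' -> NEW (unique so far: 9)
  Token 10: 'sold' -> NEW (unique so far: 10)
  Token 11: 'writer' -> NEW (unique so far: 11)
Unique types: ('fox', 'green', 'house', 'inside', 'sings', 'so', 'sold', 'table', 'those', 'wolf', 'writer')
Vocabulary size: 11

11


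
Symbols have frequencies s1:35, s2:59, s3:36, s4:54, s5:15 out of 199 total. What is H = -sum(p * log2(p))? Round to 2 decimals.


Computing entropy H = -sum(p_i * log2(p_i)):
  s1: p = 35/199 = 0.1759, -p*log2(p) = 0.4410
  s2: p = 59/199 = 0.2965, -p*log2(p) = 0.5200
  s3: p = 36/199 = 0.1809, -p*log2(p) = 0.4462
  s4: p = 54/199 = 0.2714, -p*log2(p) = 0.5106
  s5: p = 15/199 = 0.0754, -p*log2(p) = 0.2811
H = sum of terms = 2.1989
Rounded to 2 decimals: 2.20

2.20


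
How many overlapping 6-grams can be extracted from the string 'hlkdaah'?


String 'hlkdaah' has length L = 7.
Number of overlapping n-grams = L - n + 1
Substituting: 7 - 6 + 1 = 2

2


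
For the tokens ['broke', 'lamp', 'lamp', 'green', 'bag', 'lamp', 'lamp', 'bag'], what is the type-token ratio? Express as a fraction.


Tokens: 8
Unique types: ('bag', 'broke', 'green', 'lamp') = 4
TTR = 4/8
Simplify: divide both by 4 -> 1/2
TTR = 1/2

1/2


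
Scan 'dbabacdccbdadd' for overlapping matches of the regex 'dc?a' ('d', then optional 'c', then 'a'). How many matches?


Pattern: dc?a means 'd', then optional 'c', then 'a'.
Scanning 'dbabacdccbdadd' position-by-position:
  Pos 0: window 'dba' -> no
  Pos 1: window 'bab' -> no
  Pos 2: window 'aba' -> no
  Pos 3: window 'bac' -> no
  Pos 4: window 'acd' -> no
  Pos 5: window 'cdc' -> no
  Pos 6: window 'dcc' -> no
  Pos 7: window 'ccb' -> no
  Pos 8: window 'cbd' -> no
  Pos 9: window 'bda' -> no
  Pos 10: window 'dad' -> MATCH
  Pos 11: window 'add' -> no
  Pos 12: window 'dd' -> no
  Pos 13: window 'd' -> no
Total matches: 1

1


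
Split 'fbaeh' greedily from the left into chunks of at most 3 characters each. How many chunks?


'fbaeh' has 5 characters.
Chunking with max size 3:
  Chunk 1: 'fba' (positions 0-2)
  Chunk 2: 'eh' (positions 3-4)
Total chunks: ceil(5 / 3) = 2

2


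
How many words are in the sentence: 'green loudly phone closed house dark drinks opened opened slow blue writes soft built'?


Counting words by splitting on spaces:
  Word 1: 'green'
  Word 2: 'loudly'
  Word 3: 'phone'
  Word 4: 'closed'
  Word 5: 'house'
  Word 6: 'dark'
  Word 7: 'drinks'
  Word 8: 'opened'
  Word 9: 'opened'
  Word 10: 'slow'
  Word 11: 'blue'
  Word 12: 'writes'
  Word 13: 'soft'
  Word 14: 'built'
Total words: 14

14


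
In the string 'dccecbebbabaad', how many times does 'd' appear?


Scanning 'dccecbebbabaad' for 'd':
  Position 0: 'd' -> MATCH (count: 1)
  Position 13: 'd' -> MATCH (count: 2)
Total occurrences of 'd': 2

2


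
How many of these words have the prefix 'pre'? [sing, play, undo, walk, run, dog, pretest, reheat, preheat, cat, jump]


Checking each word for prefix 'pre':
  'sing' -> no (count: 0)
  'play' -> no (count: 0)
  'undo' -> no (count: 0)
  'walk' -> no (count: 0)
  'run' -> no (count: 0)
  'dog' -> no (count: 0)
  'pretest' -> YES, starts with 'pre' (count: 1)
  'reheat' -> no (count: 1)
  'preheat' -> YES, starts with 'pre' (count: 2)
  'cat' -> no (count: 2)
  'jump' -> no (count: 2)
Total with prefix 'pre': 2

2


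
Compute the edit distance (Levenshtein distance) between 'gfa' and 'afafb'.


Building DP table for s1='gfa' (len 3) and s2='afafb' (len 5):
       a  f  a  f  b
    0  1  2  3  4  5
  g 1  1  2  3  4  5
  f 2  2  1  2  3  4
  a 3  2  2  1  2  3
Edit distance = dp[3][5] = 3

3


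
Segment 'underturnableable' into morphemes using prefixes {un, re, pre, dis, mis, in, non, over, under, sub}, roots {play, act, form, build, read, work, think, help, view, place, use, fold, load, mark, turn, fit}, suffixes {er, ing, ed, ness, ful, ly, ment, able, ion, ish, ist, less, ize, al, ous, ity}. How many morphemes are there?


Segmenting 'underturnableable' against the inventory:
  'under' -> prefix (morpheme 1)
  'turn' -> root (morpheme 2)
  'able' -> suffix (morpheme 3)
  'able' -> suffix (morpheme 4)
Total morphemes: 4

4


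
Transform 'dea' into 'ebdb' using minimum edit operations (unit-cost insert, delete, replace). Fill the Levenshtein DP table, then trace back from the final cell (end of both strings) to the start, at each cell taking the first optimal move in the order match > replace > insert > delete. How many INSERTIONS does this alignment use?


Edit distance = 4. Backtracking from cell (3, 4) with preference match > replace > insert > delete,
then listing the resulting alignment 'dea' -> 'ebdb' left to right:
  Step 1: insert 'e' [insertion #1]
  Step 2: replace d->b
  Step 3: replace e->d
  Step 4: replace a->b
Total insertions: 1

1


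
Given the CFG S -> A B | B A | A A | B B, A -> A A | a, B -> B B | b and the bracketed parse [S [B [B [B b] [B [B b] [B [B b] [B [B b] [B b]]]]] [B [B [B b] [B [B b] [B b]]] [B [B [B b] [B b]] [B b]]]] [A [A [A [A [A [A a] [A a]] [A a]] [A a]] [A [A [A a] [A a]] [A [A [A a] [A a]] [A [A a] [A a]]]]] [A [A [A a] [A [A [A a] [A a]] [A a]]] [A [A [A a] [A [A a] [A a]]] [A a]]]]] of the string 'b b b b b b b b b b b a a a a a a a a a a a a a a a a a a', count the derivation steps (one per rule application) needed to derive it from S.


Every bracketed nonterminal node [X ...] in the tree is produced by exactly one rule application.
Reading the tree off as a leftmost derivation:
  Step 1: S  =>  B A   (applied S -> B A)
  Step 2: B A  =>  B B A   (applied B -> B B)
  Step 3: B B A  =>  B B B A   (applied B -> B B)
  Step 4: B B B A  =>  b B B A   (applied B -> b)
  Step 5: b B B A  =>  b B B B A   (applied B -> B B)
  Step 6: b B B B A  =>  b b B B A   (applied B -> b)
  Step 7: b b B B A  =>  b b B B B A   (applied B -> B B)
  Step 8: b b B B B A  =>  b b b B B A   (applied B -> b)
  Step 9: b b b B B A  =>  b b b B B B A   (applied B -> B B)
  Step 10: b b b B B B A  =>  b b b b B B A   (applied B -> b)
  Step 11: b b b b B B A  =>  b b b b b B A   (applied B -> b)
  Step 12: b b b b b B A  =>  b b b b b B B A   (applied B -> B B)
  Step 13: b b b b b B B A  =>  b b b b b B B B A   (applied B -> B B)
  Step 14: b b b b b B B B A  =>  b b b b b b B B A   (applied B -> b)
  Step 15: b b b b b b B B A  =>  b b b b b b B B B A   (applied B -> B B)
  Step 16: b b b b b b B B B A  =>  b b b b b b b B B A   (applied B -> b)
  Step 17: b b b b b b b B B A  =>  b b b b b b b b B A   (applied B -> b)
  Step 18: b b b b b b b b B A  =>  b b b b b b b b B B A   (applied B -> B B)
  Step 19: b b b b b b b b B B A  =>  b b b b b b b b B B B A   (applied B -> B B)
  Step 20: b b b b b b b b B B B A  =>  b b b b b b b b b B B A   (applied B -> b)
  Step 21: b b b b b b b b b B B A  =>  b b b b b b b b b b B A   (applied B -> b)
  Step 22: b b b b b b b b b b B A  =>  b b b b b b b b b b b A   (applied B -> b)
  Step 23: b b b b b b b b b b b A  =>  b b b b b b b b b b b A A   (applied A -> A A)
  Step 24: b b b b b b b b b b b A A  =>  b b b b b b b b b b b A A A   (applied A -> A A)
  Step 25: b b b b b b b b b b b A A A  =>  b b b b b b b b b b b A A A A   (applied A -> A A)
  Step 26: b b b b b b b b b b b A A A A  =>  b b b b b b b b b b b A A A A A   (applied A -> A A)
  Step 27: b b b b b b b b b b b A A A A A  =>  b b b b b b b b b b b A A A A A A   (applied A -> A A)
  Step 28: b b b b b b b b b b b A A A A A A  =>  b b b b b b b b b b b a A A A A A   (applied A -> a)
  Step 29: b b b b b b b b b b b a A A A A A  =>  b b b b b b b b b b b a a A A A A   (applied A -> a)
  Step 30: b b b b b b b b b b b a a A A A A  =>  b b b b b b b b b b b a a a A A A   (applied A -> a)
  Step 31: b b b b b b b b b b b a a a A A A  =>  b b b b b b b b b b b a a a a A A   (applied A -> a)
  Step 32: b b b b b b b b b b b a a a a A A  =>  b b b b b b b b b b b a a a a A A A   (applied A -> A A)
  Step 33: b b b b b b b b b b b a a a a A A A  =>  b b b b b b b b b b b a a a a A A A A   (applied A -> A A)
  Step 34: b b b b b b b b b b b a a a a A A A A  =>  b b b b b b b b b b b a a a a a A A A   (applied A -> a)
  Step 35: b b b b b b b b b b b a a a a a A A A  =>  b b b b b b b b b b b a a a a a a A A   (applied A -> a)
  Step 36: b b b b b b b b b b b a a a a a a A A  =>  b b b b b b b b b b b a a a a a a A A A   (applied A -> A A)
  Step 37: b b b b b b b b b b b a a a a a a A A A  =>  b b b b b b b b b b b a a a a a a A A A A   (applied A -> A A)
  Step 38: b b b b b b b b b b b a a a a a a A A A A  =>  b b b b b b b b b b b a a a a a a a A A A   (applied A -> a)
  Step 39: b b b b b b b b b b b a a a a a a a A A A  =>  b b b b b b b b b b b a a a a a a a a A A   (applied A -> a)
  Step 40: b b b b b b b b b b b a a a a a a a a A A  =>  b b b b b b b b b b b a a a a a a a a A A A   (applied A -> A A)
  Step 41: b b b b b b b b b b b a a a a a a a a A A A  =>  b b b b b b b b b b b a a a a a a a a a A A   (applied A -> a)
  Step 42: b b b b b b b b b b b a a a a a a a a a A A  =>  b b b b b b b b b b b a a a a a a a a a a A   (applied A -> a)
  Step 43: b b b b b b b b b b b a a a a a a a a a a A  =>  b b b b b b b b b b b a a a a a a a a a a A A   (applied A -> A A)
  Step 44: b b b b b b b b b b b a a a a a a a a a a A A  =>  b b b b b b b b b b b a a a a a a a a a a A A A   (applied A -> A A)
  Step 45: b b b b b b b b b b b a a a a a a a a a a A A A  =>  b b b b b b b b b b b a a a a a a a a a a a A A   (applied A -> a)
  Step 46: b b b b b b b b b b b a a a a a a a a a a a A A  =>  b b b b b b b b b b b a a a a a a a a a a a A A A   (applied A -> A A)
  Step 47: b b b b b b b b b b b a a a a a a a a a a a A A A  =>  b b b b b b b b b b b a a a a a a a a a a a A A A A   (applied A -> A A)
  Step 48: b b b b b b b b b b b a a a a a a a a a a a A A A A  =>  b b b b b b b b b b b a a a a a a a a a a a a A A A   (applied A -> a)
  Step 49: b b b b b b b b b b b a a a a a a a a a a a a A A A  =>  b b b b b b b b b b b a a a a a a a a a a a a a A A   (applied A -> a)
  Step 50: b b b b b b b b b b b a a a a a a a a a a a a a A A  =>  b b b b b b b b b b b a a a a a a a a a a a a a a A   (applied A -> a)
  Step 51: b b b b b b b b b b b a a a a a a a a a a a a a a A  =>  b b b b b b b b b b b a a a a a a a a a a a a a a A A   (applied A -> A A)
  Step 52: b b b b b b b b b b b a a a a a a a a a a a a a a A A  =>  b b b b b b b b b b b a a a a a a a a a a a a a a A A A   (applied A -> A A)
  Step 53: b b b b b b b b b b b a a a a a a a a a a a a a a A A A  =>  b b b b b b b b b b b a a a a a a a a a a a a a a a A A   (applied A -> a)
  Step 54: b b b b b b b b b b b a a a a a a a a a a a a a a a A A  =>  b b b b b b b b b b b a a a a a a a a a a a a a a a A A A   (applied A -> A A)
  Step 55: b b b b b b b b b b b a a a a a a a a a a a a a a a A A A  =>  b b b b b b b b b b b a a a a a a a a a a a a a a a a A A   (applied A -> a)
  Step 56: b b b b b b b b b b b a a a a a a a a a a a a a a a a A A  =>  b b b b b b b b b b b a a a a a a a a a a a a a a a a a A   (applied A -> a)
  Step 57: b b b b b b b b b b b a a a a a a a a a a a a a a a a a A  =>  b b b b b b b b b b b a a a a a a a a a a a a a a a a a a   (applied A -> a)
Final yield: b b b b b b b b b b b a a a a a a a a a a a a a a a a a a
Total rewrite steps: 57

57


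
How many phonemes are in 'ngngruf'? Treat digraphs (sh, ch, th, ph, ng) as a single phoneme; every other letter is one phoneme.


Parsing 'ngngruf' greedily, digraphs first:
  'ng' -> digraph (1 consonant phoneme) (phonemes so far: 1)
  'ng' -> digraph (1 consonant phoneme) (phonemes so far: 2)
  'r' -> consonant phoneme (phonemes so far: 3)
  'u' -> vowel phoneme (phonemes so far: 4)
  'f' -> consonant phoneme (phonemes so far: 5)
Total phonemes: 5

5


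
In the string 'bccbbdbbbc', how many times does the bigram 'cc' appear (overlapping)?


Scanning 'bccbbdbbbc' for bigram 'cc':
  Position 0: 'bc' -> no
  Position 1: 'cc' -> MATCH
  Position 2: 'cb' -> no
  Position 3: 'bb' -> no
  Position 4: 'bd' -> no
  Position 5: 'db' -> no
  Position 6: 'bb' -> no
  Position 7: 'bb' -> no
  Position 8: 'bc' -> no
Total matches: 1

1


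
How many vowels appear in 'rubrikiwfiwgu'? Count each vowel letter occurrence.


Scanning each character of 'rubrikiwfiwgu':
  Position 1: 'r' -> consonant (running count: 0)
  Position 2: 'u' -> vowel (running count: 1)
  Position 3: 'b' -> consonant (running count: 1)
  Position 4: 'r' -> consonant (running count: 1)
  Position 5: 'i' -> vowel (running count: 2)
  Position 6: 'k' -> consonant (running count: 2)
  Position 7: 'i' -> vowel (running count: 3)
  Position 8: 'w' -> consonant (running count: 3)
  Position 9: 'f' -> consonant (running count: 3)
  Position 10: 'i' -> vowel (running count: 4)
  Position 11: 'w' -> consonant (running count: 4)
  Position 12: 'g' -> consonant (running count: 4)
  Position 13: 'u' -> vowel (running count: 5)
Total vowels: 5

5


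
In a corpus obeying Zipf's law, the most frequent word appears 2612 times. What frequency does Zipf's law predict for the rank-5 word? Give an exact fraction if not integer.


Zipf's law: freq(rank) = f1 / rank
f1 = 2612, rank = 5
freq = 2612 / 5
GCD(2612, 5) = 1
Simplified: 2612/5

2612/5


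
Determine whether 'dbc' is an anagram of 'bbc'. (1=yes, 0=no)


Sort characters of 'dbc': 'bcd'
Sort characters of 'bbc': 'bbc'
Sorted forms differ -> they are NOT anagrams
Result: 0

0


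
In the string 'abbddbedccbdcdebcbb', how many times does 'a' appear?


Scanning 'abbddbedccbdcdebcbb' for 'a':
  Position 0: 'a' -> MATCH (count: 1)
Total occurrences of 'a': 1

1


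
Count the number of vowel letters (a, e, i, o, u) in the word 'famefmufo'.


Scanning each character of 'famefmufo':
  Position 1: 'f' -> consonant (running count: 0)
  Position 2: 'a' -> vowel (running count: 1)
  Position 3: 'm' -> consonant (running count: 1)
  Position 4: 'e' -> vowel (running count: 2)
  Position 5: 'f' -> consonant (running count: 2)
  Position 6: 'm' -> consonant (running count: 2)
  Position 7: 'u' -> vowel (running count: 3)
  Position 8: 'f' -> consonant (running count: 3)
  Position 9: 'o' -> vowel (running count: 4)
Total vowels: 4

4


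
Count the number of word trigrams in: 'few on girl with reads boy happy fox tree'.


Word trigrams from [9] words:
  Trigram 1: (few on girl)
  Trigram 2: (on girl with)
  Trigram 3: (girl with reads)
  Trigram 4: (with reads boy)
  Trigram 5: (reads boy happy)
  Trigram 6: (boy happy fox)
  Trigram 7: (happy fox tree)
Total word trigrams: 9 - 2 = 7

7


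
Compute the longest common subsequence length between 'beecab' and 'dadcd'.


DP table for LCS of 'beecab' and 'dadcd':
       d  a  d  c  d
    0  0  0  0  0  0
  b 0  0  0  0  0  0
  e 0  0  0  0  0  0
  e 0  0  0  0  0  0
  c 0  0  0  0  1  1
  a 0  0  1  1  1  1
  b 0  0  1  1  1  1
LCS: 'c'
LCS length = 1

1


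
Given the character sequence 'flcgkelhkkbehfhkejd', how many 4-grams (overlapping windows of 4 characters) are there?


String 'flcgkelhkkbehfhkejd' has length L = 19.
Number of overlapping n-grams = L - n + 1
Substituting: 19 - 4 + 1 = 16

16


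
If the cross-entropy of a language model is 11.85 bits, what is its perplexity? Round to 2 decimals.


Perplexity formula: PP = 2^H
H = 11.85
PP = 2^11.85
Decompose: 2^11.85 = 2^11 * 2^0.85
2^11 = 2048, 2^0.85 ~ 1.8025009
PP ~ 2048 * 1.8025009 = 3691.5218432
Rounded to 2 decimals: 3691.52

3691.52


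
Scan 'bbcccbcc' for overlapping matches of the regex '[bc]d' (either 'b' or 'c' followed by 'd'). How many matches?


Pattern: [bc]d means either 'b' or 'c' followed by 'd'.
Scanning 'bbcccbcc' position-by-position:
  Pos 0: window 'bb' -> no
  Pos 1: window 'bc' -> no
  Pos 2: window 'cc' -> no
  Pos 3: window 'cc' -> no
  Pos 4: window 'cb' -> no
  Pos 5: window 'bc' -> no
  Pos 6: window 'cc' -> no
  Pos 7: window 'c' -> no
Total matches: 0

0


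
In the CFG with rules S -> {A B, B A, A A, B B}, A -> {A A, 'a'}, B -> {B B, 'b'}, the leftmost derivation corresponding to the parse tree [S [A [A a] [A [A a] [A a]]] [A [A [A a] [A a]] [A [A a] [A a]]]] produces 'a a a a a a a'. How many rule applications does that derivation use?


Every bracketed nonterminal node [X ...] in the tree is produced by exactly one rule application.
Reading the tree off as a leftmost derivation:
  Step 1: S  =>  A A   (applied S -> A A)
  Step 2: A A  =>  A A A   (applied A -> A A)
  Step 3: A A A  =>  a A A   (applied A -> a)
  Step 4: a A A  =>  a A A A   (applied A -> A A)
  Step 5: a A A A  =>  a a A A   (applied A -> a)
  Step 6: a a A A  =>  a a a A   (applied A -> a)
  Step 7: a a a A  =>  a a a A A   (applied A -> A A)
  Step 8: a a a A A  =>  a a a A A A   (applied A -> A A)
  Step 9: a a a A A A  =>  a a a a A A   (applied A -> a)
  Step 10: a a a a A A  =>  a a a a a A   (applied A -> a)
  Step 11: a a a a a A  =>  a a a a a A A   (applied A -> A A)
  Step 12: a a a a a A A  =>  a a a a a a A   (applied A -> a)
  Step 13: a a a a a a A  =>  a a a a a a a   (applied A -> a)
Final yield: a a a a a a a
Total rewrite steps: 13

13


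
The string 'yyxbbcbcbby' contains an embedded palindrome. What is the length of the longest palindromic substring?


Scanning 'yyxbbcbcbby' for palindromic substrings.
Substring at positions 3-9: 'bbcbcbb'.
Check: reverse('bbcbcbb') = 'bbcbcbb' -> palindrome confirmed.
Neighbouring characters ('x' / 'y') break symmetry, so it cannot extend further.
No longer palindromic substring exists; longest length = 7

7


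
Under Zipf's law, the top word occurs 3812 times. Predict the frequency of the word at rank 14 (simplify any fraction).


Zipf's law: freq(rank) = f1 / rank
f1 = 3812, rank = 14
freq = 3812 / 14
GCD(3812, 14) = 2
Simplified: 1906/7

1906/7


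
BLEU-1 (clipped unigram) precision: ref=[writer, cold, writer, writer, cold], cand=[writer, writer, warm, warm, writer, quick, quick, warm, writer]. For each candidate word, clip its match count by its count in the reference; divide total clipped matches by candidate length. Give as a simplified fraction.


Reference word counts: {'cold': 2, 'writer': 3}
Checking each candidate word (with clipping):
  'writer' -> in reference (ref count 3, used 1/3) -> match (matches: 1)
  'writer' -> in reference (ref count 3, used 2/3) -> match (matches: 2)
  'warm' -> not in reference -> no match (matches: 2)
  'warm' -> not in reference -> no match (matches: 2)
  'writer' -> in reference (ref count 3, used 3/3) -> match (matches: 3)
  'quick' -> not in reference -> no match (matches: 3)
  'quick' -> not in reference -> no match (matches: 3)
  'warm' -> not in reference -> no match (matches: 3)
  'writer' -> ref count 3 already used up (3/3) -> clipped, no match (matches: 3)
Clipped matches: 3, Candidate length: 9
Precision = 3/9 = 1/3

1/3


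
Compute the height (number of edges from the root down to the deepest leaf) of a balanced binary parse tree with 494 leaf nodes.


In a balanced binary tree with n leaves the deepest leaf is ceil(log2(n)) edges below the root.
log2(494) = 8.9484
ceil(8.9484) = 9
height (edges) = 9

9


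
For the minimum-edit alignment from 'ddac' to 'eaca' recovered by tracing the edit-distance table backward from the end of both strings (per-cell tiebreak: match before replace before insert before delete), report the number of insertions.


Edit distance = 3. Backtracking from cell (4, 4) with preference match > replace > insert > delete,
then listing the resulting alignment 'ddac' -> 'eaca' left to right:
  Step 1: delete 'd'
  Step 2: replace d->e
  Step 3: keep 'a'
  Step 4: keep 'c'
  Step 5: insert 'a' [insertion #1]
Total insertions: 1

1


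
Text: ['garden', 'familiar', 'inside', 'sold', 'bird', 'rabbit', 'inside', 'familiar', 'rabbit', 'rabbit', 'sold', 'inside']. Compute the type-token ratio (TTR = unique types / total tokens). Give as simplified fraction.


Tokens: 12
Unique types: ('bird', 'familiar', 'garden', 'inside', 'rabbit', 'sold') = 6
TTR = 6/12
Simplify: divide both by 6 -> 1/2
TTR = 1/2

1/2


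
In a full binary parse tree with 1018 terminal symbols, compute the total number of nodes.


Leaf nodes (terminals): 1018
Internal nodes = n - 1 = 1018 - 1 = 1017
Total = leaves + internal = 1018 + 1017 = 2035

2035


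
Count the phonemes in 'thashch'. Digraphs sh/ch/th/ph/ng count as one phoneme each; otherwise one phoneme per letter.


Parsing 'thashch' greedily, digraphs first:
  'th' -> digraph (1 consonant phoneme) (phonemes so far: 1)
  'a' -> vowel phoneme (phonemes so far: 2)
  'sh' -> digraph (1 consonant phoneme) (phonemes so far: 3)
  'ch' -> digraph (1 consonant phoneme) (phonemes so far: 4)
Total phonemes: 4

4


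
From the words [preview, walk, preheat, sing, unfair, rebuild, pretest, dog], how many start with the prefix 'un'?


Checking each word for prefix 'un':
  'preview' -> no (count: 0)
  'walk' -> no (count: 0)
  'preheat' -> no (count: 0)
  'sing' -> no (count: 0)
  'unfair' -> YES, starts with 'un' (count: 1)
  'rebuild' -> no (count: 1)
  'pretest' -> no (count: 1)
  'dog' -> no (count: 1)
Total with prefix 'un': 1

1


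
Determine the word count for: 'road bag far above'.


Counting words by splitting on spaces:
  Word 1: 'road'
  Word 2: 'bag'
  Word 3: 'far'
  Word 4: 'above'
Total words: 4

4


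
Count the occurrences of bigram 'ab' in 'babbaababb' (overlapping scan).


Scanning 'babbaababb' for bigram 'ab':
  Position 0: 'ba' -> no
  Position 1: 'ab' -> MATCH
  Position 2: 'bb' -> no
  Position 3: 'ba' -> no
  Position 4: 'aa' -> no
  Position 5: 'ab' -> MATCH
  Position 6: 'ba' -> no
  Position 7: 'ab' -> MATCH
  Position 8: 'bb' -> no
Total matches: 3

3


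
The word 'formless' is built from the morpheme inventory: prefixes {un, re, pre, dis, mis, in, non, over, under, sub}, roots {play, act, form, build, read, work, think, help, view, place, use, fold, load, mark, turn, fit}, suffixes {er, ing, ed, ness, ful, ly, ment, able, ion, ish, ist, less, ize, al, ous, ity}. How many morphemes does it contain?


Segmenting 'formless' against the inventory:
  'form' -> root (morpheme 1)
  'less' -> suffix (morpheme 2)
Total morphemes: 2

2


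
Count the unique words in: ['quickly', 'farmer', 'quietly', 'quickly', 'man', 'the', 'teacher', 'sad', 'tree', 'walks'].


Listing all tokens and tracking unique types:
  Token 1: 'quickly' -> NEW (unique so far: 1)
  Token 2: 'farmer' -> NEW (unique so far: 2)
  Token 3: 'quietly' -> NEW (unique so far: 3)
  Token 4: 'quickly' -> duplicate (unique so far: 3)
  Token 5: 'man' -> NEW (unique so far: 4)
  Token 6: 'the' -> NEW (unique so far: 5)
  Token 7: 'teacher' -> NEW (unique so far: 6)
  Token 8: 'sad' -> NEW (unique so far: 7)
  Token 9: 'tree' -> NEW (unique so far: 8)
  Token 10: 'walks' -> NEW (unique so far: 9)
Unique types: ('farmer', 'man', 'quickly', 'quietly', 'sad', 'teacher', 'the', 'tree', 'walks')
Vocabulary size: 9

9


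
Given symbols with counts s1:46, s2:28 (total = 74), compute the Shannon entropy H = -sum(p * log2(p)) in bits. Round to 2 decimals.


Computing entropy H = -sum(p_i * log2(p_i)):
  s1: p = 46/74 = 0.6216, -p*log2(p) = 0.4264
  s2: p = 28/74 = 0.3784, -p*log2(p) = 0.5305
H = sum of terms = 0.9569
Rounded to 2 decimals: 0.96

0.96


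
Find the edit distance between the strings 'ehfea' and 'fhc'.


Building DP table for s1='ehfea' (len 5) and s2='fhc' (len 3):
       f  h  c
    0  1  2  3
  e 1  1  2  3
  h 2  2  1  2
  f 3  2  2  2
  e 4  3  3  3
  a 5  4  4  4
Edit distance = dp[5][3] = 4

4


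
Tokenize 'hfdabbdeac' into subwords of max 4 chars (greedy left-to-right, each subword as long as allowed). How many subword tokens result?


'hfdabbdeac' has 10 characters.
Chunking with max size 4:
  Chunk 1: 'hfda' (positions 0-3)
  Chunk 2: 'bbde' (positions 4-7)
  Chunk 3: 'ac' (positions 8-9)
Total chunks: ceil(10 / 4) = 3

3


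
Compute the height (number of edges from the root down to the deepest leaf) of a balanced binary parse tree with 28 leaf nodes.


In a balanced binary tree with n leaves the deepest leaf is ceil(log2(n)) edges below the root.
log2(28) = 4.8074
ceil(4.8074) = 5
height (edges) = 5

5


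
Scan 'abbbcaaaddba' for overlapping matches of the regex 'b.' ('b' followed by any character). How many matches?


Pattern: b. means 'b' followed by any character.
Scanning 'abbbcaaaddba' position-by-position:
  Pos 0: window 'ab' -> no
  Pos 1: window 'bb' -> MATCH
  Pos 2: window 'bb' -> MATCH
  Pos 3: window 'bc' -> MATCH
  Pos 4: window 'ca' -> no
  Pos 5: window 'aa' -> no
  Pos 6: window 'aa' -> no
  Pos 7: window 'ad' -> no
  Pos 8: window 'dd' -> no
  Pos 9: window 'db' -> no
  Pos 10: window 'ba' -> MATCH
  Pos 11: window 'a' -> no
Total matches: 4

4


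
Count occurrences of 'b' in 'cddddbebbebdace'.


Scanning 'cddddbebbebdace' for 'b':
  Position 5: 'b' -> MATCH (count: 1)
  Position 7: 'b' -> MATCH (count: 2)
  Position 8: 'b' -> MATCH (count: 3)
  Position 10: 'b' -> MATCH (count: 4)
Total occurrences of 'b': 4

4


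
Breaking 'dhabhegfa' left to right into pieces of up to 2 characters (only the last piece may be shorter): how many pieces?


'dhabhegfa' has 9 characters.
Chunking with max size 2:
  Chunk 1: 'dh' (positions 0-1)
  Chunk 2: 'ab' (positions 2-3)
  Chunk 3: 'he' (positions 4-5)
  Chunk 4: 'gf' (positions 6-7)
  Chunk 5: 'a' (positions 8-8)
Total chunks: ceil(9 / 2) = 5

5


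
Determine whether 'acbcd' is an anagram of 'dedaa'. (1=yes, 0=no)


Sort characters of 'acbcd': 'abccd'
Sort characters of 'dedaa': 'aadde'
Sorted forms differ -> they are NOT anagrams
Result: 0

0


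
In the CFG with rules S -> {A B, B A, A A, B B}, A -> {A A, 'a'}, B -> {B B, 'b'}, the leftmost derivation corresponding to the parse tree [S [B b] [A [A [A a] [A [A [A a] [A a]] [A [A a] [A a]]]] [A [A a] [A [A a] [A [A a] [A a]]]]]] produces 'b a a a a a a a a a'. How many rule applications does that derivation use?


Every bracketed nonterminal node [X ...] in the tree is produced by exactly one rule application.
Reading the tree off as a leftmost derivation:
  Step 1: S  =>  B A   (applied S -> B A)
  Step 2: B A  =>  b A   (applied B -> b)
  Step 3: b A  =>  b A A   (applied A -> A A)
  Step 4: b A A  =>  b A A A   (applied A -> A A)
  Step 5: b A A A  =>  b a A A   (applied A -> a)
  Step 6: b a A A  =>  b a A A A   (applied A -> A A)
  Step 7: b a A A A  =>  b a A A A A   (applied A -> A A)
  Step 8: b a A A A A  =>  b a a A A A   (applied A -> a)
  Step 9: b a a A A A  =>  b a a a A A   (applied A -> a)
  Step 10: b a a a A A  =>  b a a a A A A   (applied A -> A A)
  Step 11: b a a a A A A  =>  b a a a a A A   (applied A -> a)
  Step 12: b a a a a A A  =>  b a a a a a A   (applied A -> a)
  Step 13: b a a a a a A  =>  b a a a a a A A   (applied A -> A A)
  Step 14: b a a a a a A A  =>  b a a a a a a A   (applied A -> a)
  Step 15: b a a a a a a A  =>  b a a a a a a A A   (applied A -> A A)
  Step 16: b a a a a a a A A  =>  b a a a a a a a A   (applied A -> a)
  Step 17: b a a a a a a a A  =>  b a a a a a a a A A   (applied A -> A A)
  Step 18: b a a a a a a a A A  =>  b a a a a a a a a A   (applied A -> a)
  Step 19: b a a a a a a a a A  =>  b a a a a a a a a a   (applied A -> a)
Final yield: b a a a a a a a a a
Total rewrite steps: 19

19


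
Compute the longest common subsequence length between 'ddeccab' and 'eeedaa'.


DP table for LCS of 'ddeccab' and 'eeedaa':
       e  e  e  d  a  a
    0  0  0  0  0  0  0
  d 0  0  0  0  1  1  1
  d 0  0  0  0  1  1  1
  e 0  1  1  1  1  1  1
  c 0  1  1  1  1  1  1
  c 0  1  1  1  1  1  1
  a 0  1  1  1  1  2  2
  b 0  1  1  1  1  2  2
LCS: 'da'
LCS length = 2

2


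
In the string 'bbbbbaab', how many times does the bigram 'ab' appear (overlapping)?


Scanning 'bbbbbaab' for bigram 'ab':
  Position 0: 'bb' -> no
  Position 1: 'bb' -> no
  Position 2: 'bb' -> no
  Position 3: 'bb' -> no
  Position 4: 'ba' -> no
  Position 5: 'aa' -> no
  Position 6: 'ab' -> MATCH
Total matches: 1

1


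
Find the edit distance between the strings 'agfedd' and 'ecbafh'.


Building DP table for s1='agfedd' (len 6) and s2='ecbafh' (len 6):
       e  c  b  a  f  h
    0  1  2  3  4  5  6
  a 1  1  2  3  3  4  5
  g 2  2  2  3  4  4  5
  f 3  3  3  3  4  4  5
  e 4  3  4  4  4  5  5
  d 5  4  4  5  5  5  6
  d 6  5  5  5  6  6  6
Edit distance = dp[6][6] = 6

6


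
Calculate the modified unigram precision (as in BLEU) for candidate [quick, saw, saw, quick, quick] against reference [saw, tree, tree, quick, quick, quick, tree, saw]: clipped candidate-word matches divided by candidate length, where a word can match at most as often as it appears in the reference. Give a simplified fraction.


Reference word counts: {'quick': 3, 'saw': 2, 'tree': 3}
Checking each candidate word (with clipping):
  'quick' -> in reference (ref count 3, used 1/3) -> match (matches: 1)
  'saw' -> in reference (ref count 2, used 1/2) -> match (matches: 2)
  'saw' -> in reference (ref count 2, used 2/2) -> match (matches: 3)
  'quick' -> in reference (ref count 3, used 2/3) -> match (matches: 4)
  'quick' -> in reference (ref count 3, used 3/3) -> match (matches: 5)
Clipped matches: 5, Candidate length: 5
Precision = 5/5 = 1

1


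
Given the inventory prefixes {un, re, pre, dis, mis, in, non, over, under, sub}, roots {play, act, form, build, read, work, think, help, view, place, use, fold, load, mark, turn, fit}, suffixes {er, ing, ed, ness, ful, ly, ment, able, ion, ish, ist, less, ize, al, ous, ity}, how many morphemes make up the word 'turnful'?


Segmenting 'turnful' against the inventory:
  'turn' -> root (morpheme 1)
  'ful' -> suffix (morpheme 2)
Total morphemes: 2

2


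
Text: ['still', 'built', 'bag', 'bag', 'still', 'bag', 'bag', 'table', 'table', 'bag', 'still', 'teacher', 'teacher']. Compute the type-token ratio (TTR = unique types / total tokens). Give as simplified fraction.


Tokens: 13
Unique types: ('bag', 'built', 'still', 'table', 'teacher') = 5
TTR = 5/13
Already in lowest terms.

5/13


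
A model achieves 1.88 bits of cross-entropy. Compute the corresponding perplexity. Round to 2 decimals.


Perplexity formula: PP = 2^H
H = 1.88
PP = 2^1.88
Decompose: 2^1.88 = 2^1 * 2^0.88
2^1 = 2, 2^0.88 ~ 1.8403753
PP ~ 2 * 1.8403753 = 3.6807506
Rounded to 2 decimals: 3.68

3.68


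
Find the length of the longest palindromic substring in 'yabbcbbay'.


Scanning 'yabbcbbay' for palindromic substrings.
Substring at positions 0-8: 'yabbcbbay'.
Check: reverse('yabbcbbay') = 'yabbcbbay' -> palindrome confirmed.
No longer palindromic substring exists; longest length = 9

9


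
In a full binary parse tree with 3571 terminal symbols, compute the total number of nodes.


Leaf nodes (terminals): 3571
Internal nodes = n - 1 = 3571 - 1 = 3570
Total = leaves + internal = 3571 + 3570 = 7141

7141


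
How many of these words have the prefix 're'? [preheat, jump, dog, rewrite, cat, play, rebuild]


Checking each word for prefix 're':
  'preheat' -> no (count: 0)
  'jump' -> no (count: 0)
  'dog' -> no (count: 0)
  'rewrite' -> YES, starts with 're' (count: 1)
  'cat' -> no (count: 1)
  'play' -> no (count: 1)
  'rebuild' -> YES, starts with 're' (count: 2)
Total with prefix 're': 2

2
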